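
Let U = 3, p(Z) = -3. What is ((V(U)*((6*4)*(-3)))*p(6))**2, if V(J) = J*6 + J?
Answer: 20575296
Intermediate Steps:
V(J) = 7*J (V(J) = 6*J + J = 7*J)
((V(U)*((6*4)*(-3)))*p(6))**2 = (((7*3)*((6*4)*(-3)))*(-3))**2 = ((21*(24*(-3)))*(-3))**2 = ((21*(-72))*(-3))**2 = (-1512*(-3))**2 = 4536**2 = 20575296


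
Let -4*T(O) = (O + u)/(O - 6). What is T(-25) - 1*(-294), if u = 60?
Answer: 36491/124 ≈ 294.28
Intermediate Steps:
T(O) = -(60 + O)/(4*(-6 + O)) (T(O) = -(O + 60)/(4*(O - 6)) = -(60 + O)/(4*(-6 + O)))
T(-25) - 1*(-294) = (-60 - 1*(-25))/(4*(-6 - 25)) - 1*(-294) = (¼)*(-60 + 25)/(-31) + 294 = (¼)*(-1/31)*(-35) + 294 = 35/124 + 294 = 36491/124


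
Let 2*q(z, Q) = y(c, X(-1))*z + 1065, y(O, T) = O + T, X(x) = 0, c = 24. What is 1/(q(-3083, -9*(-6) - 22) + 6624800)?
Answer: 2/13176673 ≈ 1.5178e-7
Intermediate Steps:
q(z, Q) = 1065/2 + 12*z (q(z, Q) = ((24 + 0)*z + 1065)/2 = (24*z + 1065)/2 = (1065 + 24*z)/2 = 1065/2 + 12*z)
1/(q(-3083, -9*(-6) - 22) + 6624800) = 1/((1065/2 + 12*(-3083)) + 6624800) = 1/((1065/2 - 36996) + 6624800) = 1/(-72927/2 + 6624800) = 1/(13176673/2) = 2/13176673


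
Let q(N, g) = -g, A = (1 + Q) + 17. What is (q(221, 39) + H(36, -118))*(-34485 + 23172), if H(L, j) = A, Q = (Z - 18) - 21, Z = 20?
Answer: 452520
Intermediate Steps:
Q = -19 (Q = (20 - 18) - 21 = 2 - 21 = -19)
A = -1 (A = (1 - 19) + 17 = -18 + 17 = -1)
H(L, j) = -1
(q(221, 39) + H(36, -118))*(-34485 + 23172) = (-1*39 - 1)*(-34485 + 23172) = (-39 - 1)*(-11313) = -40*(-11313) = 452520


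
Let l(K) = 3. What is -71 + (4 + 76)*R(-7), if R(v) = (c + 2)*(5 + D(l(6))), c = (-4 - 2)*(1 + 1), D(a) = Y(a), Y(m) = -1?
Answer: -3271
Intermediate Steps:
D(a) = -1
c = -12 (c = -6*2 = -12)
R(v) = -40 (R(v) = (-12 + 2)*(5 - 1) = -10*4 = -40)
-71 + (4 + 76)*R(-7) = -71 + (4 + 76)*(-40) = -71 + 80*(-40) = -71 - 3200 = -3271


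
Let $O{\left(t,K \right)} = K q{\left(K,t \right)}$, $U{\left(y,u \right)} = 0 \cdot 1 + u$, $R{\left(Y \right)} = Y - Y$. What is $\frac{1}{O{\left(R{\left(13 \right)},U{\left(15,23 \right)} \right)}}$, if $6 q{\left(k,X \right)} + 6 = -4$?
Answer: $- \frac{3}{115} \approx -0.026087$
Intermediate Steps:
$R{\left(Y \right)} = 0$
$q{\left(k,X \right)} = - \frac{5}{3}$ ($q{\left(k,X \right)} = -1 + \frac{1}{6} \left(-4\right) = -1 - \frac{2}{3} = - \frac{5}{3}$)
$U{\left(y,u \right)} = u$ ($U{\left(y,u \right)} = 0 + u = u$)
$O{\left(t,K \right)} = - \frac{5 K}{3}$ ($O{\left(t,K \right)} = K \left(- \frac{5}{3}\right) = - \frac{5 K}{3}$)
$\frac{1}{O{\left(R{\left(13 \right)},U{\left(15,23 \right)} \right)}} = \frac{1}{\left(- \frac{5}{3}\right) 23} = \frac{1}{- \frac{115}{3}} = - \frac{3}{115}$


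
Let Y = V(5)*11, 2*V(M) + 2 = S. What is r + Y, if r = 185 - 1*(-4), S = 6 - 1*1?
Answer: 411/2 ≈ 205.50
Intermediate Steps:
S = 5 (S = 6 - 1 = 5)
V(M) = 3/2 (V(M) = -1 + (½)*5 = -1 + 5/2 = 3/2)
r = 189 (r = 185 + 4 = 189)
Y = 33/2 (Y = (3/2)*11 = 33/2 ≈ 16.500)
r + Y = 189 + 33/2 = 411/2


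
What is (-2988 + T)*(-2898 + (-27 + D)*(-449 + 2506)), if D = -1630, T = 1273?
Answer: 5850460105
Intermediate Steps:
(-2988 + T)*(-2898 + (-27 + D)*(-449 + 2506)) = (-2988 + 1273)*(-2898 + (-27 - 1630)*(-449 + 2506)) = -1715*(-2898 - 1657*2057) = -1715*(-2898 - 3408449) = -1715*(-3411347) = 5850460105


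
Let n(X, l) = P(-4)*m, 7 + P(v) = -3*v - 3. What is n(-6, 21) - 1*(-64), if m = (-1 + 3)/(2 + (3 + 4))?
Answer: 580/9 ≈ 64.444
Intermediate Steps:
P(v) = -10 - 3*v (P(v) = -7 + (-3*v - 3) = -7 + (-3 - 3*v) = -10 - 3*v)
m = 2/9 (m = 2/(2 + 7) = 2/9 ≈ 0.22222)
n(X, l) = 4/9 (n(X, l) = (-10 - 3*(-4))*(2/9) = (-10 + 12)*(2/9) = 2*(2/9) = 4/9)
n(-6, 21) - 1*(-64) = 4/9 - 1*(-64) = 4/9 + 64 = 580/9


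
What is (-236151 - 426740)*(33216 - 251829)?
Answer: 144916590183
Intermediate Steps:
(-236151 - 426740)*(33216 - 251829) = -662891*(-218613) = 144916590183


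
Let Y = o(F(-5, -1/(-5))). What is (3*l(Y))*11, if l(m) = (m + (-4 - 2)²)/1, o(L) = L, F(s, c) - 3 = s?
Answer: 1122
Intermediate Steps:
F(s, c) = 3 + s
Y = -2 (Y = 3 - 5 = -2)
l(m) = 36 + m (l(m) = (m + (-6)²)*1 = (m + 36)*1 = (36 + m)*1 = 36 + m)
(3*l(Y))*11 = (3*(36 - 2))*11 = (3*34)*11 = 102*11 = 1122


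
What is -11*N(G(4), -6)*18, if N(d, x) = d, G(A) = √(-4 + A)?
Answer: 0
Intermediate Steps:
-11*N(G(4), -6)*18 = -11*√(-4 + 4)*18 = -11*√0*18 = -11*0*18 = 0*18 = 0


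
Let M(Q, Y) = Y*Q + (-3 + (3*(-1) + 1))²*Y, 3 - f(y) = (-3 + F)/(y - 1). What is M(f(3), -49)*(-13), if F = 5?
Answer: 17199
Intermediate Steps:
f(y) = 3 - 2/(-1 + y) (f(y) = 3 - (-3 + 5)/(y - 1) = 3 - 2/(-1 + y))
M(Q, Y) = 25*Y + Q*Y (M(Q, Y) = Q*Y + (-3 + (-3 + 1))²*Y = Q*Y + (-3 - 2)²*Y = Q*Y + (-5)²*Y = Q*Y + 25*Y = 25*Y + Q*Y)
M(f(3), -49)*(-13) = -49*(25 + (-5 + 3*3)/(-1 + 3))*(-13) = -49*(25 + (-5 + 9)/2)*(-13) = -49*(25 + (½)*4)*(-13) = -49*(25 + 2)*(-13) = -49*27*(-13) = -1323*(-13) = 17199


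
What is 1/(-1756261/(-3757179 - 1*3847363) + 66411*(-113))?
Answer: -7604542/57067850223845 ≈ -1.3325e-7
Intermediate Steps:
1/(-1756261/(-3757179 - 1*3847363) + 66411*(-113)) = 1/(-1756261/(-3757179 - 3847363) - 7504443) = 1/(-1756261/(-7604542) - 7504443) = 1/(-1756261*(-1/7604542) - 7504443) = 1/(1756261/7604542 - 7504443) = 1/(-57067850223845/7604542) = -7604542/57067850223845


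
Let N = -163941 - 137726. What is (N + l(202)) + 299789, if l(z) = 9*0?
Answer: -1878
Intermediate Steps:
l(z) = 0
N = -301667
(N + l(202)) + 299789 = (-301667 + 0) + 299789 = -301667 + 299789 = -1878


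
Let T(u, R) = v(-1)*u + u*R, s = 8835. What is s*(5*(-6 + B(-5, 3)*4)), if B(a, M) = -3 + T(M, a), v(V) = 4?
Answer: -1325250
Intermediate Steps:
T(u, R) = 4*u + R*u (T(u, R) = 4*u + u*R = 4*u + R*u)
B(a, M) = -3 + M*(4 + a)
s*(5*(-6 + B(-5, 3)*4)) = 8835*(5*(-6 + (-3 + 3*(4 - 5))*4)) = 8835*(5*(-6 + (-3 + 3*(-1))*4)) = 8835*(5*(-6 + (-3 - 3)*4)) = 8835*(5*(-6 - 6*4)) = 8835*(5*(-6 - 24)) = 8835*(5*(-30)) = 8835*(-150) = -1325250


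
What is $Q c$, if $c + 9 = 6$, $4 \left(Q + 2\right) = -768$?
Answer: $582$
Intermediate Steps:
$Q = -194$ ($Q = -2 + \frac{1}{4} \left(-768\right) = -2 - 192 = -194$)
$c = -3$ ($c = -9 + 6 = -3$)
$Q c = \left(-194\right) \left(-3\right) = 582$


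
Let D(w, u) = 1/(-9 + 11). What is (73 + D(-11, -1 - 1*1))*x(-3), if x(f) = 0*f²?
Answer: 0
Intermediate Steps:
D(w, u) = ½ (D(w, u) = 1/2 = ½)
x(f) = 0
(73 + D(-11, -1 - 1*1))*x(-3) = (73 + ½)*0 = (147/2)*0 = 0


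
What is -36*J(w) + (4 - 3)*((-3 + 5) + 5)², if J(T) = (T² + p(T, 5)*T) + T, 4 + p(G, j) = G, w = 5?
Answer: -1211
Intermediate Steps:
p(G, j) = -4 + G
J(T) = T + T² + T*(-4 + T) (J(T) = (T² + (-4 + T)*T) + T = (T² + T*(-4 + T)) + T = T + T² + T*(-4 + T))
-36*J(w) + (4 - 3)*((-3 + 5) + 5)² = -180*(-3 + 2*5) + (4 - 3)*((-3 + 5) + 5)² = -180*(-3 + 10) + 1*(2 + 5)² = -180*7 + 1*7² = -36*35 + 1*49 = -1260 + 49 = -1211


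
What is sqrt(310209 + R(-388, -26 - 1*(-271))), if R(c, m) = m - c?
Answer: 3*sqrt(34538) ≈ 557.53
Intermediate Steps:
sqrt(310209 + R(-388, -26 - 1*(-271))) = sqrt(310209 + ((-26 - 1*(-271)) - 1*(-388))) = sqrt(310209 + ((-26 + 271) + 388)) = sqrt(310209 + (245 + 388)) = sqrt(310209 + 633) = sqrt(310842) = 3*sqrt(34538)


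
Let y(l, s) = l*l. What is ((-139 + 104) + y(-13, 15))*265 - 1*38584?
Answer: -3074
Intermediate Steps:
y(l, s) = l²
((-139 + 104) + y(-13, 15))*265 - 1*38584 = ((-139 + 104) + (-13)²)*265 - 1*38584 = (-35 + 169)*265 - 38584 = 134*265 - 38584 = 35510 - 38584 = -3074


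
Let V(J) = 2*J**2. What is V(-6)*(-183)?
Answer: -13176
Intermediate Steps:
V(-6)*(-183) = (2*(-6)**2)*(-183) = (2*36)*(-183) = 72*(-183) = -13176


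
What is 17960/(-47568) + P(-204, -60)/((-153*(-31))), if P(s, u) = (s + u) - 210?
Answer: -498757/1044514 ≈ -0.47750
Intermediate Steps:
P(s, u) = -210 + s + u
17960/(-47568) + P(-204, -60)/((-153*(-31))) = 17960/(-47568) + (-210 - 204 - 60)/((-153*(-31))) = 17960*(-1/47568) - 474/4743 = -2245/5946 - 474*1/4743 = -2245/5946 - 158/1581 = -498757/1044514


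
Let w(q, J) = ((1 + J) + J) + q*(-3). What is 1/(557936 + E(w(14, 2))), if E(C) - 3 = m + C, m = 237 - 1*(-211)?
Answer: 1/558350 ≈ 1.7910e-6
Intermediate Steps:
m = 448 (m = 237 + 211 = 448)
w(q, J) = 1 - 3*q + 2*J (w(q, J) = (1 + 2*J) - 3*q = 1 - 3*q + 2*J)
E(C) = 451 + C (E(C) = 3 + (448 + C) = 451 + C)
1/(557936 + E(w(14, 2))) = 1/(557936 + (451 + (1 - 3*14 + 2*2))) = 1/(557936 + (451 + (1 - 42 + 4))) = 1/(557936 + (451 - 37)) = 1/(557936 + 414) = 1/558350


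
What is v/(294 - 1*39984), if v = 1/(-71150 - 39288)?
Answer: 1/4383284220 ≈ 2.2814e-10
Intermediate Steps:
v = -1/110438 (v = 1/(-110438) = -1/110438 ≈ -9.0549e-6)
v/(294 - 1*39984) = -1/(110438*(294 - 1*39984)) = -1/(110438*(294 - 39984)) = -1/110438/(-39690) = -1/110438*(-1/39690) = 1/4383284220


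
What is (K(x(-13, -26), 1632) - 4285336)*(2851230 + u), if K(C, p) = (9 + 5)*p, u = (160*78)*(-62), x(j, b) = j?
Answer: -8855190945360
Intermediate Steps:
u = -773760 (u = 12480*(-62) = -773760)
K(C, p) = 14*p
(K(x(-13, -26), 1632) - 4285336)*(2851230 + u) = (14*1632 - 4285336)*(2851230 - 773760) = (22848 - 4285336)*2077470 = -4262488*2077470 = -8855190945360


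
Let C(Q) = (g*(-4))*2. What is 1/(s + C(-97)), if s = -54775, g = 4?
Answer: -1/54807 ≈ -1.8246e-5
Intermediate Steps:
C(Q) = -32 (C(Q) = (4*(-4))*2 = -16*2 = -32)
1/(s + C(-97)) = 1/(-54775 - 32) = 1/(-54807) = -1/54807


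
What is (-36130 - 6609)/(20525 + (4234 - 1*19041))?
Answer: -42739/5718 ≈ -7.4745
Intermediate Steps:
(-36130 - 6609)/(20525 + (4234 - 1*19041)) = -42739/(20525 + (4234 - 19041)) = -42739/(20525 - 14807) = -42739/5718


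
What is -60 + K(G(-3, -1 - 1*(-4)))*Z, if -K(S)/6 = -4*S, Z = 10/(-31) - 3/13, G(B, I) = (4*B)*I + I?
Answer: 152436/403 ≈ 378.25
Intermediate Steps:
G(B, I) = I + 4*B*I (G(B, I) = 4*B*I + I = I + 4*B*I)
Z = -223/403 (Z = 10*(-1/31) - 3*1/13 = -10/31 - 3/13 = -223/403 ≈ -0.55335)
K(S) = 24*S (K(S) = -(-24)*S = 24*S)
-60 + K(G(-3, -1 - 1*(-4)))*Z = -60 + (24*((-1 - 1*(-4))*(1 + 4*(-3))))*(-223/403) = -60 + (24*((-1 + 4)*(1 - 12)))*(-223/403) = -60 + (24*(3*(-11)))*(-223/403) = -60 + (24*(-33))*(-223/403) = -60 - 792*(-223/403) = -60 + 176616/403 = 152436/403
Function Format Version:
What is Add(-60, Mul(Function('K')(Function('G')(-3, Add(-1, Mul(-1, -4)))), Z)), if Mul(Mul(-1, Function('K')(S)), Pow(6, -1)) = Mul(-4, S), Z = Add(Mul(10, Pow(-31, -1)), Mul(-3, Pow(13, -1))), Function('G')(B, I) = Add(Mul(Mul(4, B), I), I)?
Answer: Rational(152436, 403) ≈ 378.25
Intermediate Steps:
Function('G')(B, I) = Add(I, Mul(4, B, I)) (Function('G')(B, I) = Add(Mul(4, B, I), I) = Add(I, Mul(4, B, I)))
Z = Rational(-223, 403) (Z = Add(Mul(10, Rational(-1, 31)), Mul(-3, Rational(1, 13))) = Add(Rational(-10, 31), Rational(-3, 13)) = Rational(-223, 403) ≈ -0.55335)
Function('K')(S) = Mul(24, S) (Function('K')(S) = Mul(-6, Mul(-4, S)) = Mul(24, S))
Add(-60, Mul(Function('K')(Function('G')(-3, Add(-1, Mul(-1, -4)))), Z)) = Add(-60, Mul(Mul(24, Mul(Add(-1, Mul(-1, -4)), Add(1, Mul(4, -3)))), Rational(-223, 403))) = Add(-60, Mul(Mul(24, Mul(Add(-1, 4), Add(1, -12))), Rational(-223, 403))) = Add(-60, Mul(Mul(24, Mul(3, -11)), Rational(-223, 403))) = Add(-60, Mul(Mul(24, -33), Rational(-223, 403))) = Add(-60, Mul(-792, Rational(-223, 403))) = Add(-60, Rational(176616, 403)) = Rational(152436, 403)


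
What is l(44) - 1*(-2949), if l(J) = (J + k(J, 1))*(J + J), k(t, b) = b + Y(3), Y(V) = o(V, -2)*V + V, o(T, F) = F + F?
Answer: 6117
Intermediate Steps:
o(T, F) = 2*F
Y(V) = -3*V (Y(V) = (2*(-2))*V + V = -4*V + V = -3*V)
k(t, b) = -9 + b (k(t, b) = b - 3*3 = b - 9 = -9 + b)
l(J) = 2*J*(-8 + J) (l(J) = (J + (-9 + 1))*(J + J) = (J - 8)*(2*J) = (-8 + J)*(2*J) = 2*J*(-8 + J))
l(44) - 1*(-2949) = 2*44*(-8 + 44) - 1*(-2949) = 2*44*36 + 2949 = 3168 + 2949 = 6117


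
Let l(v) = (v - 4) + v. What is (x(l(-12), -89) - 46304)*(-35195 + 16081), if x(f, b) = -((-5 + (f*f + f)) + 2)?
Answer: 899447498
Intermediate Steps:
l(v) = -4 + 2*v (l(v) = (-4 + v) + v = -4 + 2*v)
x(f, b) = 3 - f - f² (x(f, b) = -((-5 + (f² + f)) + 2) = -((-5 + (f + f²)) + 2) = -((-5 + f + f²) + 2) = -(-3 + f + f²) = 3 - f - f²)
(x(l(-12), -89) - 46304)*(-35195 + 16081) = ((3 - (-4 + 2*(-12)) - (-4 + 2*(-12))²) - 46304)*(-35195 + 16081) = ((3 - (-4 - 24) - (-4 - 24)²) - 46304)*(-19114) = ((3 - 1*(-28) - 1*(-28)²) - 46304)*(-19114) = ((3 + 28 - 1*784) - 46304)*(-19114) = ((3 + 28 - 784) - 46304)*(-19114) = (-753 - 46304)*(-19114) = -47057*(-19114) = 899447498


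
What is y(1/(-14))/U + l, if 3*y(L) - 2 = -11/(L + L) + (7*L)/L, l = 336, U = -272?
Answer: 137045/408 ≈ 335.89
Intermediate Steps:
y(L) = 3 - 11/(6*L) (y(L) = ⅔ + (-11/(L + L) + (7*L)/L)/3 = ⅔ + (-11*1/(2*L) + 7)/3 = ⅔ + (-11/(2*L) + 7)/3 = ⅔ + (7 - 11/(2*L))/3 = ⅔ + (7/3 - 11/(6*L)) = 3 - 11/(6*L))
y(1/(-14))/U + l = (3 - 11/(6*(1/(-14))))/(-272) + 336 = -(3 - 11/(6*(-1/14)))/272 + 336 = -(3 - 11/6*(-14))/272 + 336 = -(3 + 77/3)/272 + 336 = -1/272*86/3 + 336 = -43/408 + 336 = 137045/408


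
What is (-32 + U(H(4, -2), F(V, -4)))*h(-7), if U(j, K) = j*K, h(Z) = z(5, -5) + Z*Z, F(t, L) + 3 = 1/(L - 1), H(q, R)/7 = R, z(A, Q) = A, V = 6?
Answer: 3456/5 ≈ 691.20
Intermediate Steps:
H(q, R) = 7*R
F(t, L) = -3 + 1/(-1 + L) (F(t, L) = -3 + 1/(L - 1) = -3 + 1/(-1 + L))
h(Z) = 5 + Z² (h(Z) = 5 + Z*Z = 5 + Z²)
U(j, K) = K*j
(-32 + U(H(4, -2), F(V, -4)))*h(-7) = (-32 + ((4 - 3*(-4))/(-1 - 4))*(7*(-2)))*(5 + (-7)²) = (-32 + ((4 + 12)/(-5))*(-14))*(5 + 49) = (-32 - ⅕*16*(-14))*54 = (-32 - 16/5*(-14))*54 = (-32 + 224/5)*54 = (64/5)*54 = 3456/5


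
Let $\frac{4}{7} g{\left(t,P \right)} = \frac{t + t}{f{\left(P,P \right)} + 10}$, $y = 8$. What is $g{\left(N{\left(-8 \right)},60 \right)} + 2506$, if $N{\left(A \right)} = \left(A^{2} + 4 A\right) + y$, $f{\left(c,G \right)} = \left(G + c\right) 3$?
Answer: $\frac{92736}{37} \approx 2506.4$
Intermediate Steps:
$f{\left(c,G \right)} = 3 G + 3 c$
$N{\left(A \right)} = 8 + A^{2} + 4 A$ ($N{\left(A \right)} = \left(A^{2} + 4 A\right) + 8 = 8 + A^{2} + 4 A$)
$g{\left(t,P \right)} = \frac{7 t}{2 \left(10 + 6 P\right)}$ ($g{\left(t,P \right)} = \frac{7 \frac{t + t}{\left(3 P + 3 P\right) + 10}}{4} = \frac{7 \frac{2 t}{6 P + 10}}{4} = \frac{7 \frac{2 t}{10 + 6 P}}{4} = \frac{7 t}{2 \left(10 + 6 P\right)}$)
$g{\left(N{\left(-8 \right)},60 \right)} + 2506 = \frac{7 \left(8 + \left(-8\right)^{2} + 4 \left(-8\right)\right)}{4 \left(5 + 3 \cdot 60\right)} + 2506 = \frac{7 \left(8 + 64 - 32\right)}{4 \left(5 + 180\right)} + 2506 = \frac{7}{4} \cdot 40 \cdot \frac{1}{185} + 2506 = \frac{14}{37} + 2506 = \frac{92736}{37}$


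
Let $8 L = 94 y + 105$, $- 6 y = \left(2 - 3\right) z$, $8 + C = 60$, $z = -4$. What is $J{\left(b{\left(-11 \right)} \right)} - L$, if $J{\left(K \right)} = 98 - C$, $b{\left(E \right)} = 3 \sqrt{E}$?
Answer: $\frac{977}{24} \approx 40.708$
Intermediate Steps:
$C = 52$ ($C = -8 + 60 = 52$)
$y = - \frac{2}{3}$ ($y = - \frac{\left(2 - 3\right) \left(-4\right)}{6} = - \frac{\left(-1\right) \left(-4\right)}{6} = \left(- \frac{1}{6}\right) 4 = - \frac{2}{3} \approx -0.66667$)
$J{\left(K \right)} = 46$ ($J{\left(K \right)} = 98 - 52 = 46$)
$L = \frac{127}{24}$ ($L = \frac{94 \left(- \frac{2}{3}\right) + 105}{8} = \frac{- \frac{188}{3} + 105}{8} = \frac{1}{8} \cdot \frac{127}{3} = \frac{127}{24} \approx 5.2917$)
$J{\left(b{\left(-11 \right)} \right)} - L = 46 - \frac{127}{24} = \frac{977}{24}$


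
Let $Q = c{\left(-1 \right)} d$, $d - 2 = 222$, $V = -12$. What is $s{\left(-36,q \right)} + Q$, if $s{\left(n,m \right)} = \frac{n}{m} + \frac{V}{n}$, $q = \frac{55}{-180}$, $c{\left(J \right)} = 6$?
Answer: $\frac{48251}{33} \approx 1462.2$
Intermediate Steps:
$d = 224$ ($d = 2 + 222 = 224$)
$q = - \frac{11}{36}$ ($q = 55 \left(- \frac{1}{180}\right) = - \frac{11}{36} \approx -0.30556$)
$Q = 1344$ ($Q = 6 \cdot 224 = 1344$)
$s{\left(n,m \right)} = - \frac{12}{n} + \frac{n}{m}$ ($s{\left(n,m \right)} = \frac{n}{m} - \frac{12}{n} = - \frac{12}{n} + \frac{n}{m}$)
$s{\left(-36,q \right)} + Q = \left(- \frac{12}{-36} - \frac{36}{- \frac{11}{36}}\right) + 1344 = \left(\left(-12\right) \left(- \frac{1}{36}\right) - - \frac{1296}{11}\right) + 1344 = \left(\frac{1}{3} + \frac{1296}{11}\right) + 1344 = \frac{3899}{33} + 1344 = \frac{48251}{33}$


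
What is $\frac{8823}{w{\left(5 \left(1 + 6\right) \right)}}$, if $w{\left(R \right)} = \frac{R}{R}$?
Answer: $8823$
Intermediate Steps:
$w{\left(R \right)} = 1$
$\frac{8823}{w{\left(5 \left(1 + 6\right) \right)}} = \frac{8823}{1} = 8823 \cdot 1 = 8823$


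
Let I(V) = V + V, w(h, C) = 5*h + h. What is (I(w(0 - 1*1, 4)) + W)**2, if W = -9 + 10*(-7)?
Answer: 8281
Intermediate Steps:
w(h, C) = 6*h
W = -79 (W = -9 - 70 = -79)
I(V) = 2*V
(I(w(0 - 1*1, 4)) + W)**2 = (2*(6*(0 - 1*1)) - 79)**2 = (2*(6*(0 - 1)) - 79)**2 = (2*(6*(-1)) - 79)**2 = (2*(-6) - 79)**2 = (-12 - 79)**2 = (-91)**2 = 8281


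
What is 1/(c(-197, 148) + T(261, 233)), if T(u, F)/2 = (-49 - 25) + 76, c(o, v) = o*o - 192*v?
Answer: 1/10397 ≈ 9.6182e-5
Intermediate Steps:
c(o, v) = o² - 192*v
T(u, F) = 4 (T(u, F) = 2*((-49 - 25) + 76) = 2*(-74 + 76) = 2*2 = 4)
1/(c(-197, 148) + T(261, 233)) = 1/(((-197)² - 192*148) + 4) = 1/((38809 - 28416) + 4) = 1/(10393 + 4) = 1/10397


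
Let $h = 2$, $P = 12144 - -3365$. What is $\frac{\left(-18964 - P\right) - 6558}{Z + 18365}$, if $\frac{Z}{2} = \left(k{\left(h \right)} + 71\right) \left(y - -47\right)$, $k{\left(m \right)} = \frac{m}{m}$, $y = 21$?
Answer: $- \frac{41031}{28157} \approx -1.4572$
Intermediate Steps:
$P = 15509$ ($P = 12144 + 3365 = 15509$)
$k{\left(m \right)} = 1$
$Z = 9792$ ($Z = 2 \left(1 + 71\right) \left(21 - -47\right) = 2 \cdot 72 \left(21 + 47\right) = 2 \cdot 72 \cdot 68 = 2 \cdot 4896 = 9792$)
$\frac{\left(-18964 - P\right) - 6558}{Z + 18365} = \frac{\left(-18964 - 15509\right) - 6558}{9792 + 18365} = \frac{\left(-18964 - 15509\right) - 6558}{28157} = \left(-34473 - 6558\right) \frac{1}{28157} = \left(-41031\right) \frac{1}{28157} = - \frac{41031}{28157}$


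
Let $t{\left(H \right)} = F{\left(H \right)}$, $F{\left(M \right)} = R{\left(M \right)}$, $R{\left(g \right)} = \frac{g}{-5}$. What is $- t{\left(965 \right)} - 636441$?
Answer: $-636248$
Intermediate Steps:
$R{\left(g \right)} = - \frac{g}{5}$ ($R{\left(g \right)} = g \left(- \frac{1}{5}\right) = - \frac{g}{5}$)
$F{\left(M \right)} = - \frac{M}{5}$
$t{\left(H \right)} = - \frac{H}{5}$
$- t{\left(965 \right)} - 636441 = - \frac{\left(-1\right) 965}{5} - 636441 = \left(-1\right) \left(-193\right) - 636441 = 193 - 636441 = -636248$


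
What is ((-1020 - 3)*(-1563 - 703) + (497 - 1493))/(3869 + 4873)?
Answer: 386187/1457 ≈ 265.06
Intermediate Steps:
((-1020 - 3)*(-1563 - 703) + (497 - 1493))/(3869 + 4873) = (-1023*(-2266) - 996)/8742 = (2318118 - 996)*(1/8742) = 2317122*(1/8742) = 386187/1457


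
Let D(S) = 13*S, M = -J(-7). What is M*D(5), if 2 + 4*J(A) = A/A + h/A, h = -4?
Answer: 195/28 ≈ 6.9643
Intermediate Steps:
J(A) = -¼ - 1/A (J(A) = -½ + (A/A - 4/A)/4 = -½ + (1 - 4/A)/4 = -½ + (¼ - 1/A) = -¼ - 1/A)
M = 3/28 (M = -(-4 - 1*(-7))/(4*(-7)) = -(-1)*(-4 + 7)/(4*7) = -(-1)*3/(4*7) = -1*(-3/28) = 3/28 ≈ 0.10714)
M*D(5) = 3*(13*5)/28 = (3/28)*65 = 195/28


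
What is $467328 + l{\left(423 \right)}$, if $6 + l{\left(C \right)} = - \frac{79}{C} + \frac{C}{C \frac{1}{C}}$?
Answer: $\frac{197856056}{423} \approx 4.6775 \cdot 10^{5}$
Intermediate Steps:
$l{\left(C \right)} = -6 + C - \frac{79}{C}$ ($l{\left(C \right)} = -6 + \left(- \frac{79}{C} + \frac{C}{C \frac{1}{C}}\right) = -6 + \left(- \frac{79}{C} + \frac{C}{1}\right) = -6 + \left(- \frac{79}{C} + C 1\right) = -6 + \left(- \frac{79}{C} + C\right) = -6 + \left(C - \frac{79}{C}\right) = -6 + C - \frac{79}{C}$)
$467328 + l{\left(423 \right)} = 467328 - \left(-417 + \frac{79}{423}\right) = 467328 - - \frac{176312}{423} = 467328 + \frac{176312}{423} = \frac{197856056}{423}$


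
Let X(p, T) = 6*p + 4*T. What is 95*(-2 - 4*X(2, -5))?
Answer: 2850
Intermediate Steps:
X(p, T) = 4*T + 6*p
95*(-2 - 4*X(2, -5)) = 95*(-2 - 4*(4*(-5) + 6*2)) = 95*(-2 - 4*(-20 + 12)) = 95*(-2 - 4*(-8)) = 95*(-2 + 32) = 95*30 = 2850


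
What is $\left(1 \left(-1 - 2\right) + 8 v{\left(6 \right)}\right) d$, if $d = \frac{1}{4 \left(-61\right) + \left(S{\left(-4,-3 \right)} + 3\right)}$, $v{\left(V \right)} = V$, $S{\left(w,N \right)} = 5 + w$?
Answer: $- \frac{3}{16} \approx -0.1875$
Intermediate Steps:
$d = - \frac{1}{240}$ ($d = \frac{1}{4 \left(-61\right) + \left(\left(5 - 4\right) + 3\right)} = \frac{1}{-244 + \left(1 + 3\right)} = \frac{1}{-244 + 4} = \frac{1}{-240} = - \frac{1}{240} \approx -0.0041667$)
$\left(1 \left(-1 - 2\right) + 8 v{\left(6 \right)}\right) d = \left(1 \left(-1 - 2\right) + 8 \cdot 6\right) \left(- \frac{1}{240}\right) = \left(1 \left(-3\right) + 48\right) \left(- \frac{1}{240}\right) = \left(-3 + 48\right) \left(- \frac{1}{240}\right) = 45 \left(- \frac{1}{240}\right) = - \frac{3}{16}$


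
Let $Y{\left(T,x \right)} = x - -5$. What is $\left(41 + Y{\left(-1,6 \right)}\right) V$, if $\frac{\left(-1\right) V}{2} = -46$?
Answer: $4784$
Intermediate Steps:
$V = 92$ ($V = \left(-2\right) \left(-46\right) = 92$)
$Y{\left(T,x \right)} = 5 + x$ ($Y{\left(T,x \right)} = x + 5 = 5 + x$)
$\left(41 + Y{\left(-1,6 \right)}\right) V = \left(41 + \left(5 + 6\right)\right) 92 = \left(41 + 11\right) 92 = 52 \cdot 92 = 4784$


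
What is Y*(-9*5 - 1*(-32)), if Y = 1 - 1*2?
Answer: 13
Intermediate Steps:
Y = -1 (Y = 1 - 2 = -1)
Y*(-9*5 - 1*(-32)) = -(-9*5 - 1*(-32)) = -(-45 + 32) = -1*(-13) = 13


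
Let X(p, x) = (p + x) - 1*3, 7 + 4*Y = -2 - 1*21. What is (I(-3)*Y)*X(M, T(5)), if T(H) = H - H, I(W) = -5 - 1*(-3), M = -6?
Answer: -135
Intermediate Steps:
Y = -15/2 (Y = -7/4 + (-2 - 1*21)/4 = -7/4 + (-2 - 21)/4 = -7/4 + (1/4)*(-23) = -7/4 - 23/4 = -15/2 ≈ -7.5000)
I(W) = -2 (I(W) = -5 + 3 = -2)
T(H) = 0
X(p, x) = -3 + p + x (X(p, x) = (p + x) - 3 = -3 + p + x)
(I(-3)*Y)*X(M, T(5)) = (-2*(-15/2))*(-3 - 6 + 0) = 15*(-9) = -135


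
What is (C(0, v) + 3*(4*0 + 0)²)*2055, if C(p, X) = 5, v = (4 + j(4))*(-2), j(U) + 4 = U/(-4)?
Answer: 10275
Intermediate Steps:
j(U) = -4 - U/4 (j(U) = -4 + U/(-4) = -4 + U*(-¼) = -4 - U/4)
v = 2 (v = (4 + (-4 - ¼*4))*(-2) = (4 + (-4 - 1))*(-2) = (4 - 5)*(-2) = -1*(-2) = 2)
(C(0, v) + 3*(4*0 + 0)²)*2055 = (5 + 3*(4*0 + 0)²)*2055 = (5 + 3*(0 + 0)²)*2055 = (5 + 3*0²)*2055 = (5 + 3*0)*2055 = (5 + 0)*2055 = 5*2055 = 10275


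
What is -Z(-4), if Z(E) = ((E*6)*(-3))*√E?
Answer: -144*I ≈ -144.0*I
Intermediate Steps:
Z(E) = -18*E^(3/2) (Z(E) = ((6*E)*(-3))*√E = (-18*E)*√E = -18*E^(3/2))
-Z(-4) = -(-18)*(-4)^(3/2) = -(-18)*(-8*I) = -144*I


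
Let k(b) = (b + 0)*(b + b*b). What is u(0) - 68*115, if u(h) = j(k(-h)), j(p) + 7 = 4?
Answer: -7823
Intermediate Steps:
k(b) = b*(b + b**2)
j(p) = -3 (j(p) = -7 + 4 = -3)
u(h) = -3
u(0) - 68*115 = -3 - 68*115 = -3 - 7820 = -7823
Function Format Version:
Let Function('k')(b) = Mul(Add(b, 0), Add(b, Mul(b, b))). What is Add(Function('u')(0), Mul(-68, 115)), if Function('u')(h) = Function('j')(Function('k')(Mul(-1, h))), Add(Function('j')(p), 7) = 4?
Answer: -7823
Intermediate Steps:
Function('k')(b) = Mul(b, Add(b, Pow(b, 2)))
Function('j')(p) = -3 (Function('j')(p) = Add(-7, 4) = -3)
Function('u')(h) = -3
Add(Function('u')(0), Mul(-68, 115)) = Add(-3, Mul(-68, 115)) = Add(-3, -7820) = -7823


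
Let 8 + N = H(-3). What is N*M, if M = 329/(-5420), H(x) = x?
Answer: 3619/5420 ≈ 0.66771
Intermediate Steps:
M = -329/5420 (M = 329*(-1/5420) = -329/5420 ≈ -0.060701)
N = -11 (N = -8 - 3 = -11)
N*M = -11*(-329/5420) = 3619/5420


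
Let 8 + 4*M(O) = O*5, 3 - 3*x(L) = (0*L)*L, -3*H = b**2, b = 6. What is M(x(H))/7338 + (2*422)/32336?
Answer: 514085/19773464 ≈ 0.025999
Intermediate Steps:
H = -12 (H = -1/3*6**2 = -1/3*36 = -12)
x(L) = 1 (x(L) = 1 - 0*L*L/3 = 1 - 0*L = 1 - 1/3*0 = 1 + 0 = 1)
M(O) = -2 + 5*O/4 (M(O) = -2 + (O*5)/4 = -2 + (5*O)/4 = -2 + 5*O/4)
M(x(H))/7338 + (2*422)/32336 = (-2 + (5/4)*1)/7338 + (2*422)/32336 = (-2 + 5/4)*(1/7338) + 844*(1/32336) = -3/4*1/7338 + 211/8084 = -1/9784 + 211/8084 = 514085/19773464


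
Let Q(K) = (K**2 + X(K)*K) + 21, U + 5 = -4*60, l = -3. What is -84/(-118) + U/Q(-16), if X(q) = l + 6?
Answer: -4837/13511 ≈ -0.35800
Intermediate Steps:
X(q) = 3 (X(q) = -3 + 6 = 3)
U = -245 (U = -5 - 4*60 = -5 - 240 = -245)
Q(K) = 21 + K**2 + 3*K (Q(K) = (K**2 + 3*K) + 21 = 21 + K**2 + 3*K)
-84/(-118) + U/Q(-16) = -84/(-118) - 245/(21 + (-16)**2 + 3*(-16)) = -84*(-1/118) - 245/(21 + 256 - 48) = 42/59 - 245/229 = -4837/13511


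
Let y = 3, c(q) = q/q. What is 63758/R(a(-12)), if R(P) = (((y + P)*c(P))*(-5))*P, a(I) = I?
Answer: -31879/270 ≈ -118.07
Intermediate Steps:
c(q) = 1
R(P) = P*(-15 - 5*P) (R(P) = (((3 + P)*1)*(-5))*P = ((3 + P)*(-5))*P = (-15 - 5*P)*P = P*(-15 - 5*P))
63758/R(a(-12)) = 63758/((-5*(-12)*(3 - 12))) = 63758/((-5*(-12)*(-9))) = 63758/(-540) = 63758*(-1/540) = -31879/270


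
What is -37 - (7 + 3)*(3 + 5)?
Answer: -117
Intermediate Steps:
-37 - (7 + 3)*(3 + 5) = -37 - 10*8 = -37 - 1*80 = -37 - 80 = -117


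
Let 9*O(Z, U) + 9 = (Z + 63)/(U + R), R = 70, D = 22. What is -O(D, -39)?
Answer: 194/279 ≈ 0.69534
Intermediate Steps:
O(Z, U) = -1 + (63 + Z)/(9*(70 + U)) (O(Z, U) = -1 + ((Z + 63)/(U + 70))/9 = -1 + ((63 + Z)/(70 + U))/9 = -1 + (63 + Z)/(9*(70 + U)))
-O(D, -39) = -(-63 - 1*(-39) + (⅑)*22)/(70 - 39) = -(-63 + 39 + 22/9)/31 = -(-194)/(31*9) = -1*(-194/279) = 194/279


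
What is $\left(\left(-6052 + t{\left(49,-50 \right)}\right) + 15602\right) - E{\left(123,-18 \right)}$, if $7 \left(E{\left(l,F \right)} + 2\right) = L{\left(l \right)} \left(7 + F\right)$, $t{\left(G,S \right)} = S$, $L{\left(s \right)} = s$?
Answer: $\frac{67867}{7} \approx 9695.3$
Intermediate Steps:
$E{\left(l,F \right)} = -2 + \frac{l \left(7 + F\right)}{7}$
$\left(\left(-6052 + t{\left(49,-50 \right)}\right) + 15602\right) - E{\left(123,-18 \right)} = \left(\left(-6052 - 50\right) + 15602\right) - \left(-2 + 123 + \frac{1}{7} \left(-18\right) 123\right) = \left(-6102 + 15602\right) - \left(-2 + 123 - \frac{2214}{7}\right) = 9500 - - \frac{1367}{7} = 9500 + \frac{1367}{7} = \frac{67867}{7}$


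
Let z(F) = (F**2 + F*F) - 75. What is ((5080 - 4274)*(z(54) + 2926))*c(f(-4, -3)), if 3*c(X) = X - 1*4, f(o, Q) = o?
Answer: -55987984/3 ≈ -1.8663e+7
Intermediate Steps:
z(F) = -75 + 2*F**2 (z(F) = (F**2 + F**2) - 75 = 2*F**2 - 75 = -75 + 2*F**2)
c(X) = -4/3 + X/3 (c(X) = (X - 1*4)/3 = (X - 4)/3 = (-4 + X)/3 = -4/3 + X/3)
((5080 - 4274)*(z(54) + 2926))*c(f(-4, -3)) = ((5080 - 4274)*((-75 + 2*54**2) + 2926))*(-4/3 + (1/3)*(-4)) = (806*((-75 + 2*2916) + 2926))*(-4/3 - 4/3) = (806*((-75 + 5832) + 2926))*(-8/3) = (806*(5757 + 2926))*(-8/3) = (806*8683)*(-8/3) = 6998498*(-8/3) = -55987984/3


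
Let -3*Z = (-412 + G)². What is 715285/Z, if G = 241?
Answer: -715285/9747 ≈ -73.385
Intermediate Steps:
Z = -9747 (Z = -(-412 + 241)²/3 = -⅓*(-171)² = -⅓*29241 = -9747)
715285/Z = 715285/(-9747) = 715285*(-1/9747) = -715285/9747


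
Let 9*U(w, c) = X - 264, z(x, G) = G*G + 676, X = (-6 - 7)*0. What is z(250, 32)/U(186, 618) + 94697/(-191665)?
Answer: -246456209/4216630 ≈ -58.449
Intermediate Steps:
X = 0 (X = -13*0 = 0)
z(x, G) = 676 + G² (z(x, G) = G² + 676 = 676 + G²)
U(w, c) = -88/3 (U(w, c) = (0 - 264)/9 = (⅑)*(-264) = -88/3)
z(250, 32)/U(186, 618) + 94697/(-191665) = (676 + 32²)/(-88/3) + 94697/(-191665) = (676 + 1024)*(-3/88) + 94697*(-1/191665) = 1700*(-3/88) - 94697/191665 = -1275/22 - 94697/191665 = -246456209/4216630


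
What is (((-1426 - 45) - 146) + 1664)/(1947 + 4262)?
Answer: 47/6209 ≈ 0.0075697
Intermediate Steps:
(((-1426 - 45) - 146) + 1664)/(1947 + 4262) = ((-1471 - 146) + 1664)/6209 = (-1617 + 1664)*(1/6209) = 47*(1/6209) = 47/6209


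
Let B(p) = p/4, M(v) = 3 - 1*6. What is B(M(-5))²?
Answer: 9/16 ≈ 0.56250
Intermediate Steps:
M(v) = -3 (M(v) = 3 - 6 = -3)
B(p) = p/4 (B(p) = p*(¼) = p/4)
B(M(-5))² = ((¼)*(-3))² = (-¾)² = 9/16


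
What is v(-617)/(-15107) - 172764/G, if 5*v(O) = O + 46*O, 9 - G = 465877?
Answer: 6639858718/8797334845 ≈ 0.75476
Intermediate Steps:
G = -465868 (G = 9 - 1*465877 = 9 - 465877 = -465868)
v(O) = 47*O/5 (v(O) = (O + 46*O)/5 = (47*O)/5 = 47*O/5)
v(-617)/(-15107) - 172764/G = ((47/5)*(-617))/(-15107) - 172764/(-465868) = -28999/5*(-1/15107) - 172764*(-1/465868) = 28999/75535 + 43191/116467 = 6639858718/8797334845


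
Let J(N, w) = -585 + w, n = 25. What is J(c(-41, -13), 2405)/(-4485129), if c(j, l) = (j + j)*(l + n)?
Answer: -1820/4485129 ≈ -0.00040579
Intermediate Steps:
c(j, l) = 2*j*(25 + l) (c(j, l) = (j + j)*(l + 25) = (2*j)*(25 + l) = 2*j*(25 + l))
J(c(-41, -13), 2405)/(-4485129) = (-585 + 2405)/(-4485129) = 1820*(-1/4485129) = -1820/4485129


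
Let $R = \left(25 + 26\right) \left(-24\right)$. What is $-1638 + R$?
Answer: $-2862$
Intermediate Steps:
$R = -1224$ ($R = 51 \left(-24\right) = -1224$)
$-1638 + R = -1638 - 1224 = -2862$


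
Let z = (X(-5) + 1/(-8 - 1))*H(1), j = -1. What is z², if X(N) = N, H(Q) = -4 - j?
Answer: 2116/9 ≈ 235.11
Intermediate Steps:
H(Q) = -3 (H(Q) = -4 - 1*(-1) = -4 + 1 = -3)
z = 46/3 (z = (-5 + 1/(-8 - 1))*(-3) = (-5 + 1/(-9))*(-3) = (-5 - ⅑)*(-3) = -46/9*(-3) = 46/3 ≈ 15.333)
z² = (46/3)² = 2116/9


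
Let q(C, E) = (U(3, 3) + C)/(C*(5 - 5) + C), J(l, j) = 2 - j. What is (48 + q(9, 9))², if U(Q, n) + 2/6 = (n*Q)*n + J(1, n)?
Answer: 1960000/729 ≈ 2688.6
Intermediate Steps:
U(Q, n) = 5/3 - n + Q*n² (U(Q, n) = -⅓ + ((n*Q)*n + (2 - n)) = -⅓ + ((Q*n)*n + (2 - n)) = -⅓ + (Q*n² + (2 - n)) = -⅓ + (2 - n + Q*n²) = 5/3 - n + Q*n²)
q(C, E) = (77/3 + C)/C (q(C, E) = ((5/3 - 1*3 + 3*3²) + C)/(C*(5 - 5) + C) = ((5/3 - 3 + 3*9) + C)/(C*0 + C) = ((5/3 - 3 + 27) + C)/(0 + C) = (77/3 + C)/C)
(48 + q(9, 9))² = (48 + (77/3 + 9)/9)² = (48 + (⅑)*(104/3))² = (48 + 104/27)² = (1400/27)² = 1960000/729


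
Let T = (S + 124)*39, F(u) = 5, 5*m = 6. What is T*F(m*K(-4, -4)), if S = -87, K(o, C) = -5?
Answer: 7215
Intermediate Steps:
m = 6/5 (m = (⅕)*6 = 6/5 ≈ 1.2000)
T = 1443 (T = (-87 + 124)*39 = 37*39 = 1443)
T*F(m*K(-4, -4)) = 1443*5 = 7215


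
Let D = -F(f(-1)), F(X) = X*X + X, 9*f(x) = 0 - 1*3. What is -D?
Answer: -2/9 ≈ -0.22222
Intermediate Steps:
f(x) = -1/3 (f(x) = (0 - 1*3)/9 = (0 - 3)/9 = (1/9)*(-3) = -1/3)
F(X) = X + X**2 (F(X) = X**2 + X = X + X**2)
D = 2/9 (D = -(-1)*(1 - 1/3)/3 = -(-1)*2/(3*3) = -1*(-2/9) = 2/9 ≈ 0.22222)
-D = -1*2/9 = -2/9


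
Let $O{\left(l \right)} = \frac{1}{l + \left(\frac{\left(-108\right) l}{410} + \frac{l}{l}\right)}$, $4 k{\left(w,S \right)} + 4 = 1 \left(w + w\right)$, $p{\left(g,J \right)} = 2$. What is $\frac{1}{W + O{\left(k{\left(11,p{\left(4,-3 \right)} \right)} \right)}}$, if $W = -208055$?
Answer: $- \frac{1769}{368048885} \approx -4.8064 \cdot 10^{-6}$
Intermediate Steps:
$k{\left(w,S \right)} = -1 + \frac{w}{2}$ ($k{\left(w,S \right)} = -1 + \frac{1 \left(w + w\right)}{4} = -1 + \frac{1 \cdot 2 w}{4} = -1 + \frac{2 w}{4} = -1 + \frac{w}{2}$)
$O{\left(l \right)} = \frac{1}{1 + \frac{151 l}{205}}$ ($O{\left(l \right)} = \frac{1}{l + \left(- 108 l \frac{1}{410} + 1\right)} = \frac{1}{l - \left(-1 + \frac{54 l}{205}\right)} = \frac{1}{1 + \frac{151 l}{205}}$)
$\frac{1}{W + O{\left(k{\left(11,p{\left(4,-3 \right)} \right)} \right)}} = \frac{1}{-208055 + \frac{205}{205 + 151 \left(-1 + \frac{1}{2} \cdot 11\right)}} = \frac{1}{-208055 + \frac{205}{205 + 151 \left(-1 + \frac{11}{2}\right)}} = \frac{1}{-208055 + \frac{205}{205 + 151 \cdot \frac{9}{2}}} = \frac{1}{-208055 + \frac{205}{205 + \frac{1359}{2}}} = \frac{1}{-208055 + \frac{205}{\frac{1769}{2}}} = \frac{1}{-208055 + 205 \cdot \frac{2}{1769}} = \frac{1}{-208055 + \frac{410}{1769}} = \frac{1}{- \frac{368048885}{1769}} = - \frac{1769}{368048885}$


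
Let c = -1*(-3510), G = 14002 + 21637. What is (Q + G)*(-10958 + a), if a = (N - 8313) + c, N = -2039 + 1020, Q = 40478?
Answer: -1277243260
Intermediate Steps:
G = 35639
c = 3510
N = -1019
a = -5822 (a = (-1019 - 8313) + 3510 = -9332 + 3510 = -5822)
(Q + G)*(-10958 + a) = (40478 + 35639)*(-10958 - 5822) = 76117*(-16780) = -1277243260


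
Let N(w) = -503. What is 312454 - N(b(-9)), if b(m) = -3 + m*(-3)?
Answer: 312957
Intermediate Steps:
b(m) = -3 - 3*m
312454 - N(b(-9)) = 312454 - 1*(-503) = 312454 + 503 = 312957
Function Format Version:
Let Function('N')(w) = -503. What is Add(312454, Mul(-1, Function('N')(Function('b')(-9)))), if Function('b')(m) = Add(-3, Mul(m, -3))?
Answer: 312957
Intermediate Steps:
Function('b')(m) = Add(-3, Mul(-3, m))
Add(312454, Mul(-1, Function('N')(Function('b')(-9)))) = Add(312454, Mul(-1, -503)) = Add(312454, 503) = 312957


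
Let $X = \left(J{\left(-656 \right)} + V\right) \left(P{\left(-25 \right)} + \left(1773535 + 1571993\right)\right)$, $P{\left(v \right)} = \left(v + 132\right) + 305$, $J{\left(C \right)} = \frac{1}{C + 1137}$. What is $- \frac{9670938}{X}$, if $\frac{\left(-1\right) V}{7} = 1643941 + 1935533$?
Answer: $\frac{178912353}{1550983327876330} \approx 1.1535 \cdot 10^{-7}$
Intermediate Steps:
$J{\left(C \right)} = \frac{1}{1137 + C}$
$P{\left(v \right)} = 437 + v$ ($P{\left(v \right)} = \left(132 + v\right) + 305 = 437 + v$)
$V = -25056318$ ($V = - 7 \left(1643941 + 1935533\right) = \left(-7\right) 3579474 = -25056318$)
$X = - \frac{3101966655752660}{37}$ ($X = \left(\frac{1}{1137 - 656} - 25056318\right) \left(\left(437 - 25\right) + \left(1773535 + 1571993\right)\right) = \left(\frac{1}{481} - 25056318\right) \left(412 + 3345528\right) = \left(\frac{1}{481} - 25056318\right) 3345940 = \left(- \frac{12052088957}{481}\right) 3345940 = - \frac{3101966655752660}{37} \approx -8.3837 \cdot 10^{13}$)
$- \frac{9670938}{X} = - \frac{9670938}{- \frac{3101966655752660}{37}} = \left(-9670938\right) \left(- \frac{37}{3101966655752660}\right) = \frac{178912353}{1550983327876330}$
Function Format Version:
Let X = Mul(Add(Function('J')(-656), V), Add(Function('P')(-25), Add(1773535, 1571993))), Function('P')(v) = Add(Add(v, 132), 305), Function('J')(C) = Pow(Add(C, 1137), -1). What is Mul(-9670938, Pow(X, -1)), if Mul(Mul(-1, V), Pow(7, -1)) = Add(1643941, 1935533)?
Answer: Rational(178912353, 1550983327876330) ≈ 1.1535e-7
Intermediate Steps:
Function('J')(C) = Pow(Add(1137, C), -1)
Function('P')(v) = Add(437, v) (Function('P')(v) = Add(Add(132, v), 305) = Add(437, v))
V = -25056318 (V = Mul(-7, Add(1643941, 1935533)) = Mul(-7, 3579474) = -25056318)
X = Rational(-3101966655752660, 37) (X = Mul(Add(Pow(Add(1137, -656), -1), -25056318), Add(Add(437, -25), Add(1773535, 1571993))) = Mul(Add(Pow(481, -1), -25056318), Add(412, 3345528)) = Mul(Add(Rational(1, 481), -25056318), 3345940) = Mul(Rational(-12052088957, 481), 3345940) = Rational(-3101966655752660, 37) ≈ -8.3837e+13)
Mul(-9670938, Pow(X, -1)) = Mul(-9670938, Pow(Rational(-3101966655752660, 37), -1)) = Mul(-9670938, Rational(-37, 3101966655752660)) = Rational(178912353, 1550983327876330)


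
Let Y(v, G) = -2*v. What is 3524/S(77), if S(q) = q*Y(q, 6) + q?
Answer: -3524/11781 ≈ -0.29913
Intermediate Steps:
S(q) = q - 2*q**2 (S(q) = q*(-2*q) + q = -2*q**2 + q = q - 2*q**2)
3524/S(77) = 3524/((77*(1 - 2*77))) = 3524/((77*(1 - 154))) = 3524/((77*(-153))) = 3524/(-11781) = 3524*(-1/11781) = -3524/11781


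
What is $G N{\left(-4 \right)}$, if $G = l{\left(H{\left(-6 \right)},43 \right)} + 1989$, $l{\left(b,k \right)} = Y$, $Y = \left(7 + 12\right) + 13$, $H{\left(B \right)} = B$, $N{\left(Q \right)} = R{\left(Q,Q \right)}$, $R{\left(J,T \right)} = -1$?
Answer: $-2021$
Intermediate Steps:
$N{\left(Q \right)} = -1$
$Y = 32$ ($Y = 19 + 13 = 32$)
$l{\left(b,k \right)} = 32$
$G = 2021$ ($G = 32 + 1989 = 2021$)
$G N{\left(-4 \right)} = 2021 \left(-1\right) = -2021$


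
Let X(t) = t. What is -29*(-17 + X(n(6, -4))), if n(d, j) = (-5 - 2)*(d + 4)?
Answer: 2523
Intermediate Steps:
n(d, j) = -28 - 7*d (n(d, j) = -7*(4 + d) = -28 - 7*d)
-29*(-17 + X(n(6, -4))) = -29*(-17 + (-28 - 7*6)) = -29*(-17 + (-28 - 42)) = -29*(-17 - 70) = -29*(-87) = 2523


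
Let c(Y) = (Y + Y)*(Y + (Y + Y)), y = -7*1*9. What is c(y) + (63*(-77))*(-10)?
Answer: 72324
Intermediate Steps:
y = -63 (y = -7*9 = -63)
c(Y) = 6*Y² (c(Y) = (2*Y)*(Y + 2*Y) = (2*Y)*(3*Y) = 6*Y²)
c(y) + (63*(-77))*(-10) = 6*(-63)² + (63*(-77))*(-10) = 6*3969 - 4851*(-10) = 23814 + 48510 = 72324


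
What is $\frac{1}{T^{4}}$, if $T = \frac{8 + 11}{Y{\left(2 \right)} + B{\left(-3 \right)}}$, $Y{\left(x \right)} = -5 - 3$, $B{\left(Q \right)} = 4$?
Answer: $\frac{256}{130321} \approx 0.0019644$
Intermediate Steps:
$Y{\left(x \right)} = -8$
$T = - \frac{19}{4}$ ($T = \frac{8 + 11}{-8 + 4} = \frac{19}{-4} = 19 \left(- \frac{1}{4}\right) = - \frac{19}{4} \approx -4.75$)
$\frac{1}{T^{4}} = \frac{1}{\left(- \frac{19}{4}\right)^{4}} = \frac{1}{\frac{130321}{256}} = \frac{256}{130321}$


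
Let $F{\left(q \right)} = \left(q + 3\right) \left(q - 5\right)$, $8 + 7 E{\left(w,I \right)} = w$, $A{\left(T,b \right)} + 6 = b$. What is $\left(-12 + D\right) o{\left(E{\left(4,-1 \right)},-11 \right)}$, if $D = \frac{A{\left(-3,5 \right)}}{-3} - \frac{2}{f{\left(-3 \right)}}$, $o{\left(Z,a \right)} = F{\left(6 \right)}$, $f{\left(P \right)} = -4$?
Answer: $- \frac{201}{2} \approx -100.5$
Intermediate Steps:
$A{\left(T,b \right)} = -6 + b$
$E{\left(w,I \right)} = - \frac{8}{7} + \frac{w}{7}$
$F{\left(q \right)} = \left(-5 + q\right) \left(3 + q\right)$ ($F{\left(q \right)} = \left(3 + q\right) \left(-5 + q\right) = \left(-5 + q\right) \left(3 + q\right)$)
$o{\left(Z,a \right)} = 9$ ($o{\left(Z,a \right)} = -15 + 6^{2} - 12 = -15 + 36 - 12 = 9$)
$D = \frac{5}{6}$ ($D = \frac{-6 + 5}{-3} - \frac{2}{-4} = \left(-1\right) \left(- \frac{1}{3}\right) - - \frac{1}{2} = \frac{1}{3} + \frac{1}{2} = \frac{5}{6} \approx 0.83333$)
$\left(-12 + D\right) o{\left(E{\left(4,-1 \right)},-11 \right)} = \left(-12 + \frac{5}{6}\right) 9 = \left(- \frac{67}{6}\right) 9 = - \frac{201}{2}$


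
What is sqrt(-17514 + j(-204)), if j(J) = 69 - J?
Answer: I*sqrt(17241) ≈ 131.3*I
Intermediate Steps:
sqrt(-17514 + j(-204)) = sqrt(-17514 + (69 - 1*(-204))) = sqrt(-17514 + (69 + 204)) = sqrt(-17514 + 273) = sqrt(-17241) = I*sqrt(17241)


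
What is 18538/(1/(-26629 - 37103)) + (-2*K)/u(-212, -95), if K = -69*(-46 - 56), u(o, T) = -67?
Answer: -79158061596/67 ≈ -1.1815e+9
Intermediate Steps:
K = 7038 (K = -69*(-102) = 7038)
18538/(1/(-26629 - 37103)) + (-2*K)/u(-212, -95) = 18538/(1/(-26629 - 37103)) - 2*7038/(-67) = 18538/(1/(-63732)) - 14076*(-1/67) = 18538/(-1/63732) + 14076/67 = 18538*(-63732) + 14076/67 = -1181463816 + 14076/67 = -79158061596/67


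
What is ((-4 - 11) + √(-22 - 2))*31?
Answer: -465 + 62*I*√6 ≈ -465.0 + 151.87*I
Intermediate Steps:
((-4 - 11) + √(-22 - 2))*31 = (-15 + √(-24))*31 = (-15 + 2*I*√6)*31 = -465 + 62*I*√6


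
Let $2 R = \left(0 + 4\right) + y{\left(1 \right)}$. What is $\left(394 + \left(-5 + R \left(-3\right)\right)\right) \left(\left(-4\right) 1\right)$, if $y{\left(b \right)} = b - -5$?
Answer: $-1496$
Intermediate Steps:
$y{\left(b \right)} = 5 + b$ ($y{\left(b \right)} = b + 5 = 5 + b$)
$R = 5$ ($R = \frac{\left(0 + 4\right) + \left(5 + 1\right)}{2} = \frac{4 + 6}{2} = \frac{1}{2} \cdot 10 = 5$)
$\left(394 + \left(-5 + R \left(-3\right)\right)\right) \left(\left(-4\right) 1\right) = \left(394 + \left(-5 + 5 \left(-3\right)\right)\right) \left(\left(-4\right) 1\right) = \left(394 - 20\right) \left(-4\right) = 374 \left(-4\right) = -1496$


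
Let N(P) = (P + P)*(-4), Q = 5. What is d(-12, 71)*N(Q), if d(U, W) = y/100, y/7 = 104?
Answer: -1456/5 ≈ -291.20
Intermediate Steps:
y = 728 (y = 7*104 = 728)
d(U, W) = 182/25 (d(U, W) = 728/100 = 728*(1/100) = 182/25)
N(P) = -8*P (N(P) = (2*P)*(-4) = -8*P)
d(-12, 71)*N(Q) = 182*(-8*5)/25 = (182/25)*(-40) = -1456/5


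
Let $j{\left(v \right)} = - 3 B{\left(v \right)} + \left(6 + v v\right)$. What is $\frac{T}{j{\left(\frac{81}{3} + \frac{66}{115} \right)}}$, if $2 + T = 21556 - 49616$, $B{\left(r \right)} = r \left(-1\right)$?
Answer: $- \frac{61853325}{1871431} \approx -33.051$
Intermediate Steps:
$B{\left(r \right)} = - r$
$j{\left(v \right)} = 6 + v^{2} + 3 v$ ($j{\left(v \right)} = - 3 \left(- v\right) + \left(6 + v v\right) = 3 v + \left(6 + v^{2}\right) = 6 + v^{2} + 3 v$)
$T = -28062$ ($T = -2 + \left(21556 - 49616\right) = -2 - 28060 = -28062$)
$\frac{T}{j{\left(\frac{81}{3} + \frac{66}{115} \right)}} = - \frac{28062}{6 + \left(\frac{81}{3} + \frac{66}{115}\right)^{2} + 3 \left(\frac{81}{3} + \frac{66}{115}\right)} = - \frac{28062}{6 + \left(81 \cdot \frac{1}{3} + 66 \cdot \frac{1}{115}\right)^{2} + 3 \left(81 \cdot \frac{1}{3} + 66 \cdot \frac{1}{115}\right)} = - \frac{28062}{6 + \left(27 + \frac{66}{115}\right)^{2} + 3 \left(27 + \frac{66}{115}\right)} = - \frac{28062}{6 + \left(\frac{3171}{115}\right)^{2} + 3 \cdot \frac{3171}{115}} = - \frac{28062}{6 + \frac{10055241}{13225} + \frac{9513}{115}} = - \frac{28062}{\frac{11228586}{13225}} = \left(-28062\right) \frac{13225}{11228586} = - \frac{61853325}{1871431}$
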